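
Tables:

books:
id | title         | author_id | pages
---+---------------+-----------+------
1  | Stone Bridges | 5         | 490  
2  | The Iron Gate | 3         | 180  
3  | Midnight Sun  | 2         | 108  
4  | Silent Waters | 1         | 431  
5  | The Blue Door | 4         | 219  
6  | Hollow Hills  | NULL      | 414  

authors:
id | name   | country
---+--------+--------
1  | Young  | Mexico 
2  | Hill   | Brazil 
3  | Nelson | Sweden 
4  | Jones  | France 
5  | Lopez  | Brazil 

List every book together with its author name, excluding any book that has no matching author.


INNER JOIN keeps only books rows whose author_id matches an id in authors. Walk through each book:
  - book 1 (Stone Bridges): author_id=5 -> matches Lopez
  - book 2 (The Iron Gate): author_id=3 -> matches Nelson
  - book 3 (Midnight Sun): author_id=2 -> matches Hill
  - book 4 (Silent Waters): author_id=1 -> matches Young
  - book 5 (The Blue Door): author_id=4 -> matches Jones
  - book 6 (Hollow Hills): author_id=NULL, no match -> dropped
So 1 of 6 rows is dropped.

SQL:
SELECT a.title, b.name AS author
FROM books a
INNER JOIN authors b ON a.author_id = b.id

Result:
title         | author
--------------+-------
Stone Bridges | Lopez 
The Iron Gate | Nelson
Midnight Sun  | Hill  
Silent Waters | Young 
The Blue Door | Jones 


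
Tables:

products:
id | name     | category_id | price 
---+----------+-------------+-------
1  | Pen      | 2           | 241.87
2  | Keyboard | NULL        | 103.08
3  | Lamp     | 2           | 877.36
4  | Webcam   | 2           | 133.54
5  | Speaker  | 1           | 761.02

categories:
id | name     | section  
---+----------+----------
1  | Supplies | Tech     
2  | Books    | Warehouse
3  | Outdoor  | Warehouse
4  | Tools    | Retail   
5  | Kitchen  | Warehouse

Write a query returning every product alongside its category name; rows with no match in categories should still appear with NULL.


LEFT JOIN keeps every row from products (the left table); where category_id has no match in categories, the category columns become NULL. Walk through each product:
  - product 1 (Pen): category_id=2 -> matches Books
  - product 2 (Keyboard): category_id=NULL, no match -> kept with NULL
  - product 3 (Lamp): category_id=2 -> matches Books
  - product 4 (Webcam): category_id=2 -> matches Books
  - product 5 (Speaker): category_id=1 -> matches Supplies
All 5 rows appear; 1 has NULL category.

SQL:
SELECT a.name, b.name AS category
FROM products a
LEFT JOIN categories b ON a.category_id = b.id

Result:
name     | category
---------+---------
Pen      | Books   
Keyboard | NULL    
Lamp     | Books   
Webcam   | Books   
Speaker  | Supplies


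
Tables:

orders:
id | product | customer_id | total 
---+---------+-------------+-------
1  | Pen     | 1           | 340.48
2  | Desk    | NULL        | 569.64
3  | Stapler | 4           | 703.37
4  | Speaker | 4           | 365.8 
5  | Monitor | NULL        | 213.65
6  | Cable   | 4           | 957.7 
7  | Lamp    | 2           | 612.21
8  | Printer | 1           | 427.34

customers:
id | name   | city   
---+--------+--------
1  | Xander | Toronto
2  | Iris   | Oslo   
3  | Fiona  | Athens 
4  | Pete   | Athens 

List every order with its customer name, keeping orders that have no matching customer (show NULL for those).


LEFT JOIN keeps every row from orders (the left table); where customer_id has no match in customers, the customer columns become NULL. Walk through each order:
  - order 1 (Pen): customer_id=1 -> matches Xander
  - order 2 (Desk): customer_id=NULL, no match -> kept with NULL
  - order 3 (Stapler): customer_id=4 -> matches Pete
  - order 4 (Speaker): customer_id=4 -> matches Pete
  - order 5 (Monitor): customer_id=NULL, no match -> kept with NULL
  - order 6 (Cable): customer_id=4 -> matches Pete
  - order 7 (Lamp): customer_id=2 -> matches Iris
  - order 8 (Printer): customer_id=1 -> matches Xander
All 8 rows appear; 2 have NULL customer.

SQL:
SELECT a.product, b.name AS customer
FROM orders a
LEFT JOIN customers b ON a.customer_id = b.id

Result:
product | customer
--------+---------
Pen     | Xander  
Desk    | NULL    
Stapler | Pete    
Speaker | Pete    
Monitor | NULL    
Cable   | Pete    
Lamp    | Iris    
Printer | Xander  


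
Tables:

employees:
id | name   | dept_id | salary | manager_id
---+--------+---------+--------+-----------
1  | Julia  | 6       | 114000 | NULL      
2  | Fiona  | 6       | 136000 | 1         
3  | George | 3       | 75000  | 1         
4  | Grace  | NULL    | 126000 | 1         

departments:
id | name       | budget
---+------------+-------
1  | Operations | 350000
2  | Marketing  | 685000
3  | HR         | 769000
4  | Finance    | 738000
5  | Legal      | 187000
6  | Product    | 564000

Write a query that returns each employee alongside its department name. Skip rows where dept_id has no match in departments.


INNER JOIN keeps only employees rows whose dept_id matches an id in departments. Walk through each employee:
  - employee 1 (Julia): dept_id=6 -> matches Product
  - employee 2 (Fiona): dept_id=6 -> matches Product
  - employee 3 (George): dept_id=3 -> matches HR
  - employee 4 (Grace): dept_id=NULL, no match -> dropped
So 1 of 4 rows is dropped.

SQL:
SELECT a.name, b.name AS department
FROM employees a
INNER JOIN departments b ON a.dept_id = b.id

Result:
name   | department
-------+-----------
Julia  | Product   
Fiona  | Product   
George | HR        


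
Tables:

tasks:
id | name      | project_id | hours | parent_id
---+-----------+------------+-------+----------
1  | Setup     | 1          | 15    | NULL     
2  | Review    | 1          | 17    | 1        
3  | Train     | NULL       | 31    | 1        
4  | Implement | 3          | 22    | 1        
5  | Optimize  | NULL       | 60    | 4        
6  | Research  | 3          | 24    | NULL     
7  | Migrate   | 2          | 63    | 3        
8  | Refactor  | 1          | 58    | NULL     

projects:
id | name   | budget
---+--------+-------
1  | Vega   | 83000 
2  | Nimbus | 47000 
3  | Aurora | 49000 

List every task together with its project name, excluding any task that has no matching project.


INNER JOIN keeps only tasks rows whose project_id matches an id in projects. Walk through each task:
  - task 1 (Setup): project_id=1 -> matches Vega
  - task 2 (Review): project_id=1 -> matches Vega
  - task 3 (Train): project_id=NULL, no match -> dropped
  - task 4 (Implement): project_id=3 -> matches Aurora
  - task 5 (Optimize): project_id=NULL, no match -> dropped
  - task 6 (Research): project_id=3 -> matches Aurora
  - task 7 (Migrate): project_id=2 -> matches Nimbus
  - task 8 (Refactor): project_id=1 -> matches Vega
So 2 of 8 rows are dropped.

SQL:
SELECT a.name, b.name AS project
FROM tasks a
INNER JOIN projects b ON a.project_id = b.id

Result:
name      | project
----------+--------
Setup     | Vega   
Review    | Vega   
Implement | Aurora 
Research  | Aurora 
Migrate   | Nimbus 
Refactor  | Vega   


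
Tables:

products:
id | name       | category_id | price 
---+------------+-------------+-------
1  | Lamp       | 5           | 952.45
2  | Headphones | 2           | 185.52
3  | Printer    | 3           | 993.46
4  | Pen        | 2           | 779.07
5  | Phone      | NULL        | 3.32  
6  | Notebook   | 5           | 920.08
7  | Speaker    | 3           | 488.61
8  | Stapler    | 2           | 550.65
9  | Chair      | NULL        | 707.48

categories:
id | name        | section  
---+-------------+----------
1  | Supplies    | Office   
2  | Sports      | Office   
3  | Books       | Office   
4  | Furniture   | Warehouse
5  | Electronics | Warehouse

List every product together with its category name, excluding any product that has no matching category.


INNER JOIN keeps only products rows whose category_id matches an id in categories. Walk through each product:
  - product 1 (Lamp): category_id=5 -> matches Electronics
  - product 2 (Headphones): category_id=2 -> matches Sports
  - product 3 (Printer): category_id=3 -> matches Books
  - product 4 (Pen): category_id=2 -> matches Sports
  - product 5 (Phone): category_id=NULL, no match -> dropped
  - product 6 (Notebook): category_id=5 -> matches Electronics
  - product 7 (Speaker): category_id=3 -> matches Books
  - product 8 (Stapler): category_id=2 -> matches Sports
  - product 9 (Chair): category_id=NULL, no match -> dropped
So 2 of 9 rows are dropped.

SQL:
SELECT a.name, b.name AS category
FROM products a
INNER JOIN categories b ON a.category_id = b.id

Result:
name       | category   
-----------+------------
Lamp       | Electronics
Headphones | Sports     
Printer    | Books      
Pen        | Sports     
Notebook   | Electronics
Speaker    | Books      
Stapler    | Sports     


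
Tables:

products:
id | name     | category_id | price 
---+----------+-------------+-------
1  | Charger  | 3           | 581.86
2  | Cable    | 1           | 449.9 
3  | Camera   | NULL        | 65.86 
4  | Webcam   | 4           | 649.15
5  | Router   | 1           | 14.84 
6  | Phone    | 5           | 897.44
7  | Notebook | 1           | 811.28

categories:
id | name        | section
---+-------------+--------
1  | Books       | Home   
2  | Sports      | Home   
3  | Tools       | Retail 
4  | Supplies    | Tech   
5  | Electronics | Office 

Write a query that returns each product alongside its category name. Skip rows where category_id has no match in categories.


INNER JOIN keeps only products rows whose category_id matches an id in categories. Walk through each product:
  - product 1 (Charger): category_id=3 -> matches Tools
  - product 2 (Cable): category_id=1 -> matches Books
  - product 3 (Camera): category_id=NULL, no match -> dropped
  - product 4 (Webcam): category_id=4 -> matches Supplies
  - product 5 (Router): category_id=1 -> matches Books
  - product 6 (Phone): category_id=5 -> matches Electronics
  - product 7 (Notebook): category_id=1 -> matches Books
So 1 of 7 rows is dropped.

SQL:
SELECT a.name, b.name AS category
FROM products a
INNER JOIN categories b ON a.category_id = b.id

Result:
name     | category   
---------+------------
Charger  | Tools      
Cable    | Books      
Webcam   | Supplies   
Router   | Books      
Phone    | Electronics
Notebook | Books      


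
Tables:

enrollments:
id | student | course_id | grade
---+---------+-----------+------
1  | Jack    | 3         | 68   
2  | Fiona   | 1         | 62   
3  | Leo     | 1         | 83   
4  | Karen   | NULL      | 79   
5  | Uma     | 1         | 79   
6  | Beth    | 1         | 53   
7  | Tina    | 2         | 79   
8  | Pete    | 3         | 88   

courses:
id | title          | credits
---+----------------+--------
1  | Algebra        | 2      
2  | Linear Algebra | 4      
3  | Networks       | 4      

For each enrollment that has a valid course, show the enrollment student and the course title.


INNER JOIN keeps only enrollments rows whose course_id matches an id in courses. Walk through each enrollment:
  - enrollment 1 (Jack): course_id=3 -> matches Networks
  - enrollment 2 (Fiona): course_id=1 -> matches Algebra
  - enrollment 3 (Leo): course_id=1 -> matches Algebra
  - enrollment 4 (Karen): course_id=NULL, no match -> dropped
  - enrollment 5 (Uma): course_id=1 -> matches Algebra
  - enrollment 6 (Beth): course_id=1 -> matches Algebra
  - enrollment 7 (Tina): course_id=2 -> matches Linear Algebra
  - enrollment 8 (Pete): course_id=3 -> matches Networks
So 1 of 8 rows is dropped.

SQL:
SELECT a.student, b.title AS course
FROM enrollments a
INNER JOIN courses b ON a.course_id = b.id

Result:
student | course        
--------+---------------
Jack    | Networks      
Fiona   | Algebra       
Leo     | Algebra       
Uma     | Algebra       
Beth    | Algebra       
Tina    | Linear Algebra
Pete    | Networks      


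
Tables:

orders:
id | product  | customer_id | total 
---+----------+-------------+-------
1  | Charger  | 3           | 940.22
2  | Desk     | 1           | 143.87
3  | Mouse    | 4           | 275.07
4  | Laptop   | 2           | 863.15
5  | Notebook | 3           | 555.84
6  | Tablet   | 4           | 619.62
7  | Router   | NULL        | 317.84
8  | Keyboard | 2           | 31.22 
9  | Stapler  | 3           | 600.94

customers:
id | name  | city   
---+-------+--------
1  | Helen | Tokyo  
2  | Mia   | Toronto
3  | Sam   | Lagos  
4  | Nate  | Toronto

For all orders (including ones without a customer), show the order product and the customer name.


LEFT JOIN keeps every row from orders (the left table); where customer_id has no match in customers, the customer columns become NULL. Walk through each order:
  - order 1 (Charger): customer_id=3 -> matches Sam
  - order 2 (Desk): customer_id=1 -> matches Helen
  - order 3 (Mouse): customer_id=4 -> matches Nate
  - order 4 (Laptop): customer_id=2 -> matches Mia
  - order 5 (Notebook): customer_id=3 -> matches Sam
  - order 6 (Tablet): customer_id=4 -> matches Nate
  - order 7 (Router): customer_id=NULL, no match -> kept with NULL
  - order 8 (Keyboard): customer_id=2 -> matches Mia
  - order 9 (Stapler): customer_id=3 -> matches Sam
All 9 rows appear; 1 has NULL customer.

SQL:
SELECT a.product, b.name AS customer
FROM orders a
LEFT JOIN customers b ON a.customer_id = b.id

Result:
product  | customer
---------+---------
Charger  | Sam     
Desk     | Helen   
Mouse    | Nate    
Laptop   | Mia     
Notebook | Sam     
Tablet   | Nate    
Router   | NULL    
Keyboard | Mia     
Stapler  | Sam     


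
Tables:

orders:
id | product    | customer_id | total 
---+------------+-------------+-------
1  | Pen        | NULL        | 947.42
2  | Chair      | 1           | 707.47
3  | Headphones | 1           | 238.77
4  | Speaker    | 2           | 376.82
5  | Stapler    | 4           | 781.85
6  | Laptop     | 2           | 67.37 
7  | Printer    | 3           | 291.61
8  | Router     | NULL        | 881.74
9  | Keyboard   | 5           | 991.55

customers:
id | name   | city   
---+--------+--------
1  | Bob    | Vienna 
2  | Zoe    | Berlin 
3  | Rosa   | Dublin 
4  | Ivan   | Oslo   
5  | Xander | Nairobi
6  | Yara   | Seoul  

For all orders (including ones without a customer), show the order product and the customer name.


LEFT JOIN keeps every row from orders (the left table); where customer_id has no match in customers, the customer columns become NULL. Walk through each order:
  - order 1 (Pen): customer_id=NULL, no match -> kept with NULL
  - order 2 (Chair): customer_id=1 -> matches Bob
  - order 3 (Headphones): customer_id=1 -> matches Bob
  - order 4 (Speaker): customer_id=2 -> matches Zoe
  - order 5 (Stapler): customer_id=4 -> matches Ivan
  - order 6 (Laptop): customer_id=2 -> matches Zoe
  - order 7 (Printer): customer_id=3 -> matches Rosa
  - order 8 (Router): customer_id=NULL, no match -> kept with NULL
  - order 9 (Keyboard): customer_id=5 -> matches Xander
All 9 rows appear; 2 have NULL customer.

SQL:
SELECT a.product, b.name AS customer
FROM orders a
LEFT JOIN customers b ON a.customer_id = b.id

Result:
product    | customer
-----------+---------
Pen        | NULL    
Chair      | Bob     
Headphones | Bob     
Speaker    | Zoe     
Stapler    | Ivan    
Laptop     | Zoe     
Printer    | Rosa    
Router     | NULL    
Keyboard   | Xander  


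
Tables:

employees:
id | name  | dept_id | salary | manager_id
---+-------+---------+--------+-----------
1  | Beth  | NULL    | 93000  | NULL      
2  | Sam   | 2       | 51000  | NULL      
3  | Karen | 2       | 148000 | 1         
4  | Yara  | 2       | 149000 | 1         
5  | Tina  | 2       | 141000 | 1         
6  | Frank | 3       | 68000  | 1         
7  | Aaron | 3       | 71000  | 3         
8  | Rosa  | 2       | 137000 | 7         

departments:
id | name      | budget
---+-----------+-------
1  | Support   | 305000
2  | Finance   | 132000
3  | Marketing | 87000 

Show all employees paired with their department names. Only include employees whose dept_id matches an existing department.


INNER JOIN keeps only employees rows whose dept_id matches an id in departments. Walk through each employee:
  - employee 1 (Beth): dept_id=NULL, no match -> dropped
  - employee 2 (Sam): dept_id=2 -> matches Finance
  - employee 3 (Karen): dept_id=2 -> matches Finance
  - employee 4 (Yara): dept_id=2 -> matches Finance
  - employee 5 (Tina): dept_id=2 -> matches Finance
  - employee 6 (Frank): dept_id=3 -> matches Marketing
  - employee 7 (Aaron): dept_id=3 -> matches Marketing
  - employee 8 (Rosa): dept_id=2 -> matches Finance
So 1 of 8 rows is dropped.

SQL:
SELECT a.name, b.name AS department
FROM employees a
INNER JOIN departments b ON a.dept_id = b.id

Result:
name  | department
------+-----------
Sam   | Finance   
Karen | Finance   
Yara  | Finance   
Tina  | Finance   
Frank | Marketing 
Aaron | Marketing 
Rosa  | Finance   


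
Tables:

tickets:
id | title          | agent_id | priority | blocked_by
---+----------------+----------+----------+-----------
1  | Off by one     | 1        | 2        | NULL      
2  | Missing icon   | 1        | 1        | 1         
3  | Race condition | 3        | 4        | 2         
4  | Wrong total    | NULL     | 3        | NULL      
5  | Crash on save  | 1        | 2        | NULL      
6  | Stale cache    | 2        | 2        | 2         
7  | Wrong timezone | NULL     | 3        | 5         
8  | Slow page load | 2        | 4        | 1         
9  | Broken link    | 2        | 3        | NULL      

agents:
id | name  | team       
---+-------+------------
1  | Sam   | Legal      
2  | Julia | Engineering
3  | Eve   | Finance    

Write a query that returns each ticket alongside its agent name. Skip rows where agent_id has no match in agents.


INNER JOIN keeps only tickets rows whose agent_id matches an id in agents. Walk through each ticket:
  - ticket 1 (Off by one): agent_id=1 -> matches Sam
  - ticket 2 (Missing icon): agent_id=1 -> matches Sam
  - ticket 3 (Race condition): agent_id=3 -> matches Eve
  - ticket 4 (Wrong total): agent_id=NULL, no match -> dropped
  - ticket 5 (Crash on save): agent_id=1 -> matches Sam
  - ticket 6 (Stale cache): agent_id=2 -> matches Julia
  - ticket 7 (Wrong timezone): agent_id=NULL, no match -> dropped
  - ticket 8 (Slow page load): agent_id=2 -> matches Julia
  - ticket 9 (Broken link): agent_id=2 -> matches Julia
So 2 of 9 rows are dropped.

SQL:
SELECT a.title, b.name AS agent
FROM tickets a
INNER JOIN agents b ON a.agent_id = b.id

Result:
title          | agent
---------------+------
Off by one     | Sam  
Missing icon   | Sam  
Race condition | Eve  
Crash on save  | Sam  
Stale cache    | Julia
Slow page load | Julia
Broken link    | Julia


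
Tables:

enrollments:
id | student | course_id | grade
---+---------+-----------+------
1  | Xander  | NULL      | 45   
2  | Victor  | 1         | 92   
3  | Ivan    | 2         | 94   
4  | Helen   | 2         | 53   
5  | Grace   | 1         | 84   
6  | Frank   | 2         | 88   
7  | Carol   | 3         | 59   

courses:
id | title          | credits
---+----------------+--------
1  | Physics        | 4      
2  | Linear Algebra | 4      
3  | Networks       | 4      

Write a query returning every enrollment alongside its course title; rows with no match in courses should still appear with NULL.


LEFT JOIN keeps every row from enrollments (the left table); where course_id has no match in courses, the course columns become NULL. Walk through each enrollment:
  - enrollment 1 (Xander): course_id=NULL, no match -> kept with NULL
  - enrollment 2 (Victor): course_id=1 -> matches Physics
  - enrollment 3 (Ivan): course_id=2 -> matches Linear Algebra
  - enrollment 4 (Helen): course_id=2 -> matches Linear Algebra
  - enrollment 5 (Grace): course_id=1 -> matches Physics
  - enrollment 6 (Frank): course_id=2 -> matches Linear Algebra
  - enrollment 7 (Carol): course_id=3 -> matches Networks
All 7 rows appear; 1 has NULL course.

SQL:
SELECT a.student, b.title AS course
FROM enrollments a
LEFT JOIN courses b ON a.course_id = b.id

Result:
student | course        
--------+---------------
Xander  | NULL          
Victor  | Physics       
Ivan    | Linear Algebra
Helen   | Linear Algebra
Grace   | Physics       
Frank   | Linear Algebra
Carol   | Networks      


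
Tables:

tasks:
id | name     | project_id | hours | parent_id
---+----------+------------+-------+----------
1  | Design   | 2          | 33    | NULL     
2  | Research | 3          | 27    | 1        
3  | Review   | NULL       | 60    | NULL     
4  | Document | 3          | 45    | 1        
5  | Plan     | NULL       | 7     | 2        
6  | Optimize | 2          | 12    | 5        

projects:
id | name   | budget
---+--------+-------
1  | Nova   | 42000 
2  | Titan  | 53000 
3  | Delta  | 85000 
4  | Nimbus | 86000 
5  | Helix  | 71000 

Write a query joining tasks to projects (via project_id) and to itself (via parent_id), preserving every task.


Two LEFT JOINs from the same base table tasks: one to projects via project_id, one to tasks itself via parent_id. Both are LEFT so every task is preserved.
Match against projects:
  - task 1 (Design): project_id=2 -> matches Titan
  - task 2 (Research): project_id=3 -> matches Delta
  - task 3 (Review): project_id=NULL, no match -> kept with NULL
  - task 4 (Document): project_id=3 -> matches Delta
  - task 5 (Plan): project_id=NULL, no match -> kept with NULL
  - task 6 (Optimize): project_id=2 -> matches Titan
Match against tasks (self):
  - task 1 (Design): parent_id=NULL -> NULL
  - task 2 (Research): parent_id=1 -> Design
  - task 3 (Review): parent_id=NULL -> NULL
  - task 4 (Document): parent_id=1 -> Design
  - task 5 (Plan): parent_id=2 -> Research
  - task 6 (Optimize): parent_id=5 -> Plan

SQL:
SELECT a.name, b.name AS project, c.name AS parent
FROM tasks a
LEFT JOIN projects b ON a.project_id = b.id
LEFT JOIN tasks c ON a.parent_id = c.id

Result:
name     | project | parent  
---------+---------+---------
Design   | Titan   | NULL    
Research | Delta   | Design  
Review   | NULL    | NULL    
Document | Delta   | Design  
Plan     | NULL    | Research
Optimize | Titan   | Plan    


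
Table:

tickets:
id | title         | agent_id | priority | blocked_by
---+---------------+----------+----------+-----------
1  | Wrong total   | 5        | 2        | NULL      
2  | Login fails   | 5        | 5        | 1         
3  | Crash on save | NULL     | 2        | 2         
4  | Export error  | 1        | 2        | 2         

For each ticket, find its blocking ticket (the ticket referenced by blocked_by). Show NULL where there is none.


This is a self-join: tickets is joined to a second copy of itself, matching each row's blocked_by to another row's id. Use LEFT JOIN so rows with blocked_by=NULL are kept.
  - ticket 1 (Wrong total): blocked_by=NULL -> NULL
  - ticket 2 (Login fails): blocked_by=1 -> Wrong total
  - ticket 3 (Crash on save): blocked_by=2 -> Login fails
  - ticket 4 (Export error): blocked_by=2 -> Login fails

SQL:
SELECT a.title AS item, b.title AS blocked_by
FROM tickets a
LEFT JOIN tickets b ON a.blocked_by = b.id

Result:
item          | blocked_by 
--------------+------------
Wrong total   | NULL       
Login fails   | Wrong total
Crash on save | Login fails
Export error  | Login fails


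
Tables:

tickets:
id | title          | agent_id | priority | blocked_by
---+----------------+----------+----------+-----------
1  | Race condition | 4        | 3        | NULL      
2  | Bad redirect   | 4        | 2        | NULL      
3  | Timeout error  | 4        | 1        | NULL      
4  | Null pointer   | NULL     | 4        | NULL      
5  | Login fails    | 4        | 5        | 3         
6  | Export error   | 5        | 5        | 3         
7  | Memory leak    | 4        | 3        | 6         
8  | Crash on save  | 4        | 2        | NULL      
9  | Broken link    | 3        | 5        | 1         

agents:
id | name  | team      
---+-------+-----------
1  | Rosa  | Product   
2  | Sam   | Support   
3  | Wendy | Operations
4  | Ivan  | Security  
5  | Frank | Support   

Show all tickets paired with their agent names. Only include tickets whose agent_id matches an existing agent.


INNER JOIN keeps only tickets rows whose agent_id matches an id in agents. Walk through each ticket:
  - ticket 1 (Race condition): agent_id=4 -> matches Ivan
  - ticket 2 (Bad redirect): agent_id=4 -> matches Ivan
  - ticket 3 (Timeout error): agent_id=4 -> matches Ivan
  - ticket 4 (Null pointer): agent_id=NULL, no match -> dropped
  - ticket 5 (Login fails): agent_id=4 -> matches Ivan
  - ticket 6 (Export error): agent_id=5 -> matches Frank
  - ticket 7 (Memory leak): agent_id=4 -> matches Ivan
  - ticket 8 (Crash on save): agent_id=4 -> matches Ivan
  - ticket 9 (Broken link): agent_id=3 -> matches Wendy
So 1 of 9 rows is dropped.

SQL:
SELECT a.title, b.name AS agent
FROM tickets a
INNER JOIN agents b ON a.agent_id = b.id

Result:
title          | agent
---------------+------
Race condition | Ivan 
Bad redirect   | Ivan 
Timeout error  | Ivan 
Login fails    | Ivan 
Export error   | Frank
Memory leak    | Ivan 
Crash on save  | Ivan 
Broken link    | Wendy


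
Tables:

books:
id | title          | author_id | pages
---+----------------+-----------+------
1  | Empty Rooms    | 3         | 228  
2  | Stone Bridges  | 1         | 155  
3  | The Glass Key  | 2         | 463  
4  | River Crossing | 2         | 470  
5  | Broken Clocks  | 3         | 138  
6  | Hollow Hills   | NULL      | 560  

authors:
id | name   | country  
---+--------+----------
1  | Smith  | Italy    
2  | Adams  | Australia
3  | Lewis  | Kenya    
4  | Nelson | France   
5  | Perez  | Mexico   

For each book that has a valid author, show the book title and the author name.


INNER JOIN keeps only books rows whose author_id matches an id in authors. Walk through each book:
  - book 1 (Empty Rooms): author_id=3 -> matches Lewis
  - book 2 (Stone Bridges): author_id=1 -> matches Smith
  - book 3 (The Glass Key): author_id=2 -> matches Adams
  - book 4 (River Crossing): author_id=2 -> matches Adams
  - book 5 (Broken Clocks): author_id=3 -> matches Lewis
  - book 6 (Hollow Hills): author_id=NULL, no match -> dropped
So 1 of 6 rows is dropped.

SQL:
SELECT a.title, b.name AS author
FROM books a
INNER JOIN authors b ON a.author_id = b.id

Result:
title          | author
---------------+-------
Empty Rooms    | Lewis 
Stone Bridges  | Smith 
The Glass Key  | Adams 
River Crossing | Adams 
Broken Clocks  | Lewis 


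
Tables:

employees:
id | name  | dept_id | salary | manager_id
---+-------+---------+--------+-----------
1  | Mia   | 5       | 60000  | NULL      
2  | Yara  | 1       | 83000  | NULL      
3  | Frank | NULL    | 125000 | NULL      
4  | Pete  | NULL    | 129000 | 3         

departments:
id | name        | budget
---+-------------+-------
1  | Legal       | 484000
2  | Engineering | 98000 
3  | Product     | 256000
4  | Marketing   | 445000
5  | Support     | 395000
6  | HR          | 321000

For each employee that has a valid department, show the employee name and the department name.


INNER JOIN keeps only employees rows whose dept_id matches an id in departments. Walk through each employee:
  - employee 1 (Mia): dept_id=5 -> matches Support
  - employee 2 (Yara): dept_id=1 -> matches Legal
  - employee 3 (Frank): dept_id=NULL, no match -> dropped
  - employee 4 (Pete): dept_id=NULL, no match -> dropped
So 2 of 4 rows are dropped.

SQL:
SELECT a.name, b.name AS department
FROM employees a
INNER JOIN departments b ON a.dept_id = b.id

Result:
name | department
-----+-----------
Mia  | Support   
Yara | Legal     


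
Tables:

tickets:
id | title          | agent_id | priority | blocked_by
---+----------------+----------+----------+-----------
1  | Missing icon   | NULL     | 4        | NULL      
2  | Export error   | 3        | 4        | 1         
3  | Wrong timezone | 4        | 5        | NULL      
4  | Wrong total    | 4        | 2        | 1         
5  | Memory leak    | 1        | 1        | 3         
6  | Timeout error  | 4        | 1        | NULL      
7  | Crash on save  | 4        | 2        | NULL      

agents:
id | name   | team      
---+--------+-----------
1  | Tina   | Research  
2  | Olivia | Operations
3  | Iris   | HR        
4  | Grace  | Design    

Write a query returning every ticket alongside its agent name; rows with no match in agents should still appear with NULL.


LEFT JOIN keeps every row from tickets (the left table); where agent_id has no match in agents, the agent columns become NULL. Walk through each ticket:
  - ticket 1 (Missing icon): agent_id=NULL, no match -> kept with NULL
  - ticket 2 (Export error): agent_id=3 -> matches Iris
  - ticket 3 (Wrong timezone): agent_id=4 -> matches Grace
  - ticket 4 (Wrong total): agent_id=4 -> matches Grace
  - ticket 5 (Memory leak): agent_id=1 -> matches Tina
  - ticket 6 (Timeout error): agent_id=4 -> matches Grace
  - ticket 7 (Crash on save): agent_id=4 -> matches Grace
All 7 rows appear; 1 has NULL agent.

SQL:
SELECT a.title, b.name AS agent
FROM tickets a
LEFT JOIN agents b ON a.agent_id = b.id

Result:
title          | agent
---------------+------
Missing icon   | NULL 
Export error   | Iris 
Wrong timezone | Grace
Wrong total    | Grace
Memory leak    | Tina 
Timeout error  | Grace
Crash on save  | Grace


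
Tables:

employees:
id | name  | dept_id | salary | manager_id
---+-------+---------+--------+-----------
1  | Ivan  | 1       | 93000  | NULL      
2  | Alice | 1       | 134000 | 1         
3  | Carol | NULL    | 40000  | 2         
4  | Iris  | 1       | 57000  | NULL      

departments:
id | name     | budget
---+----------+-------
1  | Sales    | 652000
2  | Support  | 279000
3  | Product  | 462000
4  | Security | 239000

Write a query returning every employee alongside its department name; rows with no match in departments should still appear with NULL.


LEFT JOIN keeps every row from employees (the left table); where dept_id has no match in departments, the department columns become NULL. Walk through each employee:
  - employee 1 (Ivan): dept_id=1 -> matches Sales
  - employee 2 (Alice): dept_id=1 -> matches Sales
  - employee 3 (Carol): dept_id=NULL, no match -> kept with NULL
  - employee 4 (Iris): dept_id=1 -> matches Sales
All 4 rows appear; 1 has NULL department.

SQL:
SELECT a.name, b.name AS department
FROM employees a
LEFT JOIN departments b ON a.dept_id = b.id

Result:
name  | department
------+-----------
Ivan  | Sales     
Alice | Sales     
Carol | NULL      
Iris  | Sales     


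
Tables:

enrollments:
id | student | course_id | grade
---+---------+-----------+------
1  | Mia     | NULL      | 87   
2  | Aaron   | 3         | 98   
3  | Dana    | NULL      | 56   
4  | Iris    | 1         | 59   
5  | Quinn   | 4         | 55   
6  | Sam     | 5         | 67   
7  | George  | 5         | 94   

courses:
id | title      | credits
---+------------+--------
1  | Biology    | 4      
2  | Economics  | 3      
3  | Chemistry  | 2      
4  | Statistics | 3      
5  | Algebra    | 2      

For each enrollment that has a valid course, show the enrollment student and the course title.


INNER JOIN keeps only enrollments rows whose course_id matches an id in courses. Walk through each enrollment:
  - enrollment 1 (Mia): course_id=NULL, no match -> dropped
  - enrollment 2 (Aaron): course_id=3 -> matches Chemistry
  - enrollment 3 (Dana): course_id=NULL, no match -> dropped
  - enrollment 4 (Iris): course_id=1 -> matches Biology
  - enrollment 5 (Quinn): course_id=4 -> matches Statistics
  - enrollment 6 (Sam): course_id=5 -> matches Algebra
  - enrollment 7 (George): course_id=5 -> matches Algebra
So 2 of 7 rows are dropped.

SQL:
SELECT a.student, b.title AS course
FROM enrollments a
INNER JOIN courses b ON a.course_id = b.id

Result:
student | course    
--------+-----------
Aaron   | Chemistry 
Iris    | Biology   
Quinn   | Statistics
Sam     | Algebra   
George  | Algebra   


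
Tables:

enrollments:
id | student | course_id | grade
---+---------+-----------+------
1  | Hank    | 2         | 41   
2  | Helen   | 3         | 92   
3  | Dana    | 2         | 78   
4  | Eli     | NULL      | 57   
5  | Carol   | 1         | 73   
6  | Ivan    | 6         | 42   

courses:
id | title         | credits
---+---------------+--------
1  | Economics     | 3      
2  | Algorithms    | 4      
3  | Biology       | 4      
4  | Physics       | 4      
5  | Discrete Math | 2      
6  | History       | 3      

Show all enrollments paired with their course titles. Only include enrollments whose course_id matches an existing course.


INNER JOIN keeps only enrollments rows whose course_id matches an id in courses. Walk through each enrollment:
  - enrollment 1 (Hank): course_id=2 -> matches Algorithms
  - enrollment 2 (Helen): course_id=3 -> matches Biology
  - enrollment 3 (Dana): course_id=2 -> matches Algorithms
  - enrollment 4 (Eli): course_id=NULL, no match -> dropped
  - enrollment 5 (Carol): course_id=1 -> matches Economics
  - enrollment 6 (Ivan): course_id=6 -> matches History
So 1 of 6 rows is dropped.

SQL:
SELECT a.student, b.title AS course
FROM enrollments a
INNER JOIN courses b ON a.course_id = b.id

Result:
student | course    
--------+-----------
Hank    | Algorithms
Helen   | Biology   
Dana    | Algorithms
Carol   | Economics 
Ivan    | History   


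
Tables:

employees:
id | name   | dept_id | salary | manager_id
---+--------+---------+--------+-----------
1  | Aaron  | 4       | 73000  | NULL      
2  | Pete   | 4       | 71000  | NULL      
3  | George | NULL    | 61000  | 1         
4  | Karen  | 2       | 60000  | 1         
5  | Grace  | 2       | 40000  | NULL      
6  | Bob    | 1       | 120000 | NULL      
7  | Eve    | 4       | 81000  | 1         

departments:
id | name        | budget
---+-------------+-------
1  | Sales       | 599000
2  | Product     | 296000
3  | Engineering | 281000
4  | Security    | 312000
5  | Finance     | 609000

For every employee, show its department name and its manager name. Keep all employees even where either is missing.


Two LEFT JOINs from the same base table employees: one to departments via dept_id, one to employees itself via manager_id. Both are LEFT so every employee is preserved.
Match against departments:
  - employee 1 (Aaron): dept_id=4 -> matches Security
  - employee 2 (Pete): dept_id=4 -> matches Security
  - employee 3 (George): dept_id=NULL, no match -> kept with NULL
  - employee 4 (Karen): dept_id=2 -> matches Product
  - employee 5 (Grace): dept_id=2 -> matches Product
  - employee 6 (Bob): dept_id=1 -> matches Sales
  - employee 7 (Eve): dept_id=4 -> matches Security
Match against employees (self):
  - employee 1 (Aaron): manager_id=NULL -> NULL
  - employee 2 (Pete): manager_id=NULL -> NULL
  - employee 3 (George): manager_id=1 -> Aaron
  - employee 4 (Karen): manager_id=1 -> Aaron
  - employee 5 (Grace): manager_id=NULL -> NULL
  - employee 6 (Bob): manager_id=NULL -> NULL
  - employee 7 (Eve): manager_id=1 -> Aaron

SQL:
SELECT a.name, b.name AS department, c.name AS manager
FROM employees a
LEFT JOIN departments b ON a.dept_id = b.id
LEFT JOIN employees c ON a.manager_id = c.id

Result:
name   | department | manager
-------+------------+--------
Aaron  | Security   | NULL   
Pete   | Security   | NULL   
George | NULL       | Aaron  
Karen  | Product    | Aaron  
Grace  | Product    | NULL   
Bob    | Sales      | NULL   
Eve    | Security   | Aaron  


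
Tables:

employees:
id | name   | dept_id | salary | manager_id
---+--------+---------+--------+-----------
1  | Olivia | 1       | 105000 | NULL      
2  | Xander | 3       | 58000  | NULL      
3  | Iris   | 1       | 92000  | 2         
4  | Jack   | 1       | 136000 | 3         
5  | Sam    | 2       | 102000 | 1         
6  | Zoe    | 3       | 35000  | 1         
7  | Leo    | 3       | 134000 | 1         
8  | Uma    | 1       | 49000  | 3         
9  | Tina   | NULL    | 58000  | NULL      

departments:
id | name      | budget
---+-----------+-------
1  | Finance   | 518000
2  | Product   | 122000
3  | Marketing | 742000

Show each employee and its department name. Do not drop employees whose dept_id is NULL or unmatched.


LEFT JOIN keeps every row from employees (the left table); where dept_id has no match in departments, the department columns become NULL. Walk through each employee:
  - employee 1 (Olivia): dept_id=1 -> matches Finance
  - employee 2 (Xander): dept_id=3 -> matches Marketing
  - employee 3 (Iris): dept_id=1 -> matches Finance
  - employee 4 (Jack): dept_id=1 -> matches Finance
  - employee 5 (Sam): dept_id=2 -> matches Product
  - employee 6 (Zoe): dept_id=3 -> matches Marketing
  - employee 7 (Leo): dept_id=3 -> matches Marketing
  - employee 8 (Uma): dept_id=1 -> matches Finance
  - employee 9 (Tina): dept_id=NULL, no match -> kept with NULL
All 9 rows appear; 1 has NULL department.

SQL:
SELECT a.name, b.name AS department
FROM employees a
LEFT JOIN departments b ON a.dept_id = b.id

Result:
name   | department
-------+-----------
Olivia | Finance   
Xander | Marketing 
Iris   | Finance   
Jack   | Finance   
Sam    | Product   
Zoe    | Marketing 
Leo    | Marketing 
Uma    | Finance   
Tina   | NULL      


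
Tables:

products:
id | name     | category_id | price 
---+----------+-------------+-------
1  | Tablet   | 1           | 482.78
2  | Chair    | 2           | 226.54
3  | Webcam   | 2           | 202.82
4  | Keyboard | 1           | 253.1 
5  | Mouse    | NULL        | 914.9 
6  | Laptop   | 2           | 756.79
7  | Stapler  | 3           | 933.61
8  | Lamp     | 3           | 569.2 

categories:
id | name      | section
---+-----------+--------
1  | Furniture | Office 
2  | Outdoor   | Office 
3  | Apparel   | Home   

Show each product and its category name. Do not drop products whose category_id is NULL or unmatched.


LEFT JOIN keeps every row from products (the left table); where category_id has no match in categories, the category columns become NULL. Walk through each product:
  - product 1 (Tablet): category_id=1 -> matches Furniture
  - product 2 (Chair): category_id=2 -> matches Outdoor
  - product 3 (Webcam): category_id=2 -> matches Outdoor
  - product 4 (Keyboard): category_id=1 -> matches Furniture
  - product 5 (Mouse): category_id=NULL, no match -> kept with NULL
  - product 6 (Laptop): category_id=2 -> matches Outdoor
  - product 7 (Stapler): category_id=3 -> matches Apparel
  - product 8 (Lamp): category_id=3 -> matches Apparel
All 8 rows appear; 1 has NULL category.

SQL:
SELECT a.name, b.name AS category
FROM products a
LEFT JOIN categories b ON a.category_id = b.id

Result:
name     | category 
---------+----------
Tablet   | Furniture
Chair    | Outdoor  
Webcam   | Outdoor  
Keyboard | Furniture
Mouse    | NULL     
Laptop   | Outdoor  
Stapler  | Apparel  
Lamp     | Apparel  


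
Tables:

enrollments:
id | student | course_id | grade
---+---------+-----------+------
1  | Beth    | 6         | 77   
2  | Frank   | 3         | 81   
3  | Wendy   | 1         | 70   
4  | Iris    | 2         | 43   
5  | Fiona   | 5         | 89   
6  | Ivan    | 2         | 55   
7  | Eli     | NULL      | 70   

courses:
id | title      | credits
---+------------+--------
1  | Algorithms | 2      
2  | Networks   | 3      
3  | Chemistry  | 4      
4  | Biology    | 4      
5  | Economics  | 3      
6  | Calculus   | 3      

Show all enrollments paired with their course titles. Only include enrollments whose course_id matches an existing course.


INNER JOIN keeps only enrollments rows whose course_id matches an id in courses. Walk through each enrollment:
  - enrollment 1 (Beth): course_id=6 -> matches Calculus
  - enrollment 2 (Frank): course_id=3 -> matches Chemistry
  - enrollment 3 (Wendy): course_id=1 -> matches Algorithms
  - enrollment 4 (Iris): course_id=2 -> matches Networks
  - enrollment 5 (Fiona): course_id=5 -> matches Economics
  - enrollment 6 (Ivan): course_id=2 -> matches Networks
  - enrollment 7 (Eli): course_id=NULL, no match -> dropped
So 1 of 7 rows is dropped.

SQL:
SELECT a.student, b.title AS course
FROM enrollments a
INNER JOIN courses b ON a.course_id = b.id

Result:
student | course    
--------+-----------
Beth    | Calculus  
Frank   | Chemistry 
Wendy   | Algorithms
Iris    | Networks  
Fiona   | Economics 
Ivan    | Networks  


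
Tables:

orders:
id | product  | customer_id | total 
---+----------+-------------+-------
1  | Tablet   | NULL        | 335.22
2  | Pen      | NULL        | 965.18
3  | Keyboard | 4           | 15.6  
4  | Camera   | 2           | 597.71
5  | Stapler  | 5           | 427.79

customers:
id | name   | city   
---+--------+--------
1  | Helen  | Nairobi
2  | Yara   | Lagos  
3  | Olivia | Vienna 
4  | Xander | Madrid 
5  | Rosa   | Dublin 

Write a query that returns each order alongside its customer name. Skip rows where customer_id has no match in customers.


INNER JOIN keeps only orders rows whose customer_id matches an id in customers. Walk through each order:
  - order 1 (Tablet): customer_id=NULL, no match -> dropped
  - order 2 (Pen): customer_id=NULL, no match -> dropped
  - order 3 (Keyboard): customer_id=4 -> matches Xander
  - order 4 (Camera): customer_id=2 -> matches Yara
  - order 5 (Stapler): customer_id=5 -> matches Rosa
So 2 of 5 rows are dropped.

SQL:
SELECT a.product, b.name AS customer
FROM orders a
INNER JOIN customers b ON a.customer_id = b.id

Result:
product  | customer
---------+---------
Keyboard | Xander  
Camera   | Yara    
Stapler  | Rosa    
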